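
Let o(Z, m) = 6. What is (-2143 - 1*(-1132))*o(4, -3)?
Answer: -6066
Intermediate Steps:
(-2143 - 1*(-1132))*o(4, -3) = (-2143 - 1*(-1132))*6 = (-2143 + 1132)*6 = -1011*6 = -6066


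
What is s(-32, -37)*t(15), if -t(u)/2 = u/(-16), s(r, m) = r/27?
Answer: -20/9 ≈ -2.2222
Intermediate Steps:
s(r, m) = r/27 (s(r, m) = r*(1/27) = r/27)
t(u) = u/8 (t(u) = -2*u/(-16) = -2*u*(-1)/16 = -(-1)*u/8 = u/8)
s(-32, -37)*t(15) = ((1/27)*(-32))*((⅛)*15) = -32/27*15/8 = -20/9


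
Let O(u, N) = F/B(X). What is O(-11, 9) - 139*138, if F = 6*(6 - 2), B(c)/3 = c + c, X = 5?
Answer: -95906/5 ≈ -19181.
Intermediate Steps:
B(c) = 6*c (B(c) = 3*(c + c) = 3*(2*c) = 6*c)
F = 24 (F = 6*4 = 24)
O(u, N) = ⅘ (O(u, N) = 24/((6*5)) = 24/30 = 24*(1/30) = ⅘)
O(-11, 9) - 139*138 = ⅘ - 139*138 = ⅘ - 19182 = -95906/5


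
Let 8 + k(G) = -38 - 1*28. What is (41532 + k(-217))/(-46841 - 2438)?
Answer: -41458/49279 ≈ -0.84129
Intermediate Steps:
k(G) = -74 (k(G) = -8 + (-38 - 1*28) = -8 + (-38 - 28) = -8 - 66 = -74)
(41532 + k(-217))/(-46841 - 2438) = (41532 - 74)/(-46841 - 2438) = 41458/(-49279) = 41458*(-1/49279) = -41458/49279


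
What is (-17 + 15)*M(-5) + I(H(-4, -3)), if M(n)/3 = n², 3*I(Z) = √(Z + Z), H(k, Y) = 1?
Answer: -150 + √2/3 ≈ -149.53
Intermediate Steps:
I(Z) = √2*√Z/3 (I(Z) = √(Z + Z)/3 = √(2*Z)/3 = (√2*√Z)/3 = √2*√Z/3)
M(n) = 3*n²
(-17 + 15)*M(-5) + I(H(-4, -3)) = (-17 + 15)*(3*(-5)²) + √2*√1/3 = -6*25 + (⅓)*√2*1 = -2*75 + √2/3 = -150 + √2/3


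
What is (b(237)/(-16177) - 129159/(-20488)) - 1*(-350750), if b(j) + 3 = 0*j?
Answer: 116252696848607/331434376 ≈ 3.5076e+5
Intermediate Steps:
b(j) = -3 (b(j) = -3 + 0*j = -3 + 0 = -3)
(b(237)/(-16177) - 129159/(-20488)) - 1*(-350750) = (-3/(-16177) - 129159/(-20488)) - 1*(-350750) = (-3*(-1/16177) - 129159*(-1/20488)) + 350750 = (3/16177 + 129159/20488) + 350750 = 2089466607/331434376 + 350750 = 116252696848607/331434376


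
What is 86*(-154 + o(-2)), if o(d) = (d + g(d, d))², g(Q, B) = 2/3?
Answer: -117820/9 ≈ -13091.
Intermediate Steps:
g(Q, B) = ⅔ (g(Q, B) = 2*(⅓) = ⅔)
o(d) = (⅔ + d)² (o(d) = (d + ⅔)² = (⅔ + d)²)
86*(-154 + o(-2)) = 86*(-154 + (2 + 3*(-2))²/9) = 86*(-154 + (2 - 6)²/9) = 86*(-154 + (⅑)*(-4)²) = 86*(-154 + (⅑)*16) = 86*(-154 + 16/9) = 86*(-1370/9) = -117820/9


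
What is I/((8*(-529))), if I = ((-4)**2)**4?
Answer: -8192/529 ≈ -15.486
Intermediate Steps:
I = 65536 (I = 16**4 = 65536)
I/((8*(-529))) = 65536/((8*(-529))) = 65536/(-4232) = 65536*(-1/4232) = -8192/529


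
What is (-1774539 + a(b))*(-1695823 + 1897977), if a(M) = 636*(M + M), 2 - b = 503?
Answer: -487557240894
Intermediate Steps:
b = -501 (b = 2 - 1*503 = 2 - 503 = -501)
a(M) = 1272*M (a(M) = 636*(2*M) = 1272*M)
(-1774539 + a(b))*(-1695823 + 1897977) = (-1774539 + 1272*(-501))*(-1695823 + 1897977) = (-1774539 - 637272)*202154 = -2411811*202154 = -487557240894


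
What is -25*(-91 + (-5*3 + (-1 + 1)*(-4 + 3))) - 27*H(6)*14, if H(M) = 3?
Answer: 1516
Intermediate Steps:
-25*(-91 + (-5*3 + (-1 + 1)*(-4 + 3))) - 27*H(6)*14 = -25*(-91 + (-5*3 + (-1 + 1)*(-4 + 3))) - 27*3*14 = -25*(-91 + (-15 + 0*(-1))) - 81*14 = -25*(-91 + (-15 + 0)) - 1134 = -25*(-91 - 15) - 1134 = -25*(-106) - 1134 = 2650 - 1134 = 1516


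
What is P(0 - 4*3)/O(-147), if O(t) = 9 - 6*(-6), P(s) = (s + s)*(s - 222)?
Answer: 624/5 ≈ 124.80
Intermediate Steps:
P(s) = 2*s*(-222 + s) (P(s) = (2*s)*(-222 + s) = 2*s*(-222 + s))
O(t) = 45 (O(t) = 9 + 36 = 45)
P(0 - 4*3)/O(-147) = (2*(0 - 4*3)*(-222 + (0 - 4*3)))/45 = (2*(0 - 12)*(-222 + (0 - 12)))*(1/45) = (2*(-12)*(-222 - 12))*(1/45) = (2*(-12)*(-234))*(1/45) = 5616*(1/45) = 624/5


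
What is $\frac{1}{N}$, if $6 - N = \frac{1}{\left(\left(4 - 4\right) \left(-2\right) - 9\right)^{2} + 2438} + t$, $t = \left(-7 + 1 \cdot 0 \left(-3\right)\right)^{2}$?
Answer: $- \frac{2519}{108318} \approx -0.023256$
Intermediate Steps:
$t = 49$ ($t = \left(-7 + 0 \left(-3\right)\right)^{2} = \left(-7 + 0\right)^{2} = \left(-7\right)^{2} = 49$)
$N = - \frac{108318}{2519}$ ($N = 6 - \left(\frac{1}{\left(\left(4 - 4\right) \left(-2\right) - 9\right)^{2} + 2438} + 49\right) = 6 - \left(\frac{1}{\left(0 \left(-2\right) - 9\right)^{2} + 2438} + 49\right) = 6 - \left(\frac{1}{\left(0 - 9\right)^{2} + 2438} + 49\right) = 6 - \left(\frac{1}{\left(-9\right)^{2} + 2438} + 49\right) = 6 - \left(\frac{1}{81 + 2438} + 49\right) = 6 - \left(\frac{1}{2519} + 49\right) = 6 - \frac{123432}{2519} = - \frac{108318}{2519} \approx -43.0$)
$\frac{1}{N} = \frac{1}{- \frac{108318}{2519}} = - \frac{2519}{108318}$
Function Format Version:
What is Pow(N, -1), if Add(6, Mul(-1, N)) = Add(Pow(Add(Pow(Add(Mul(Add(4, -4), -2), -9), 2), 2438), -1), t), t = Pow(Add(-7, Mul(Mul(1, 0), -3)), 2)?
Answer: Rational(-2519, 108318) ≈ -0.023256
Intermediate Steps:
t = 49 (t = Pow(Add(-7, Mul(0, -3)), 2) = Pow(Add(-7, 0), 2) = Pow(-7, 2) = 49)
N = Rational(-108318, 2519) (N = Add(6, Mul(-1, Add(Pow(Add(Pow(Add(Mul(Add(4, -4), -2), -9), 2), 2438), -1), 49))) = Add(6, Mul(-1, Add(Pow(Add(Pow(Add(Mul(0, -2), -9), 2), 2438), -1), 49))) = Add(6, Mul(-1, Add(Pow(Add(Pow(Add(0, -9), 2), 2438), -1), 49))) = Add(6, Mul(-1, Add(Pow(Add(Pow(-9, 2), 2438), -1), 49))) = Add(6, Mul(-1, Add(Pow(Add(81, 2438), -1), 49))) = Add(6, Mul(-1, Add(Pow(2519, -1), 49))) = Add(6, Mul(-1, Add(Rational(1, 2519), 49))) = Add(6, Mul(-1, Rational(123432, 2519))) = Add(6, Rational(-123432, 2519)) = Rational(-108318, 2519) ≈ -43.000)
Pow(N, -1) = Pow(Rational(-108318, 2519), -1) = Rational(-2519, 108318)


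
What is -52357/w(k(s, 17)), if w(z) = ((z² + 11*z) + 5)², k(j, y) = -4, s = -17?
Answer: -52357/529 ≈ -98.974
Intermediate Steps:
w(z) = (5 + z² + 11*z)²
-52357/w(k(s, 17)) = -52357/(5 + (-4)² + 11*(-4))² = -52357/(5 + 16 - 44)² = -52357/((-23)²) = -52357/529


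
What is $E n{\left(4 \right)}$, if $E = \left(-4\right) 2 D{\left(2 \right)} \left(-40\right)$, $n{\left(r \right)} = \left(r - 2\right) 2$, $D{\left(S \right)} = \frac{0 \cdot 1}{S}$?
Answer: $0$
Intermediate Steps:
$D{\left(S \right)} = 0$ ($D{\left(S \right)} = \frac{0}{S} = 0$)
$n{\left(r \right)} = -4 + 2 r$ ($n{\left(r \right)} = \left(-2 + r\right) 2 = -4 + 2 r$)
$E = 0$ ($E = \left(-4\right) 2 \cdot 0 \left(-40\right) = \left(-8\right) 0 \left(-40\right) = 0 \left(-40\right) = 0$)
$E n{\left(4 \right)} = 0 \left(-4 + 2 \cdot 4\right) = 0 \left(-4 + 8\right) = 0 \cdot 4 = 0$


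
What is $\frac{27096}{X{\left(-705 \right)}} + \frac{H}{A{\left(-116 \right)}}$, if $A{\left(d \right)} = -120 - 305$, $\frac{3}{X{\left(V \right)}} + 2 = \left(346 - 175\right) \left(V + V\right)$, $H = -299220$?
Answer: $- \frac{185106444796}{85} \approx -2.1777 \cdot 10^{9}$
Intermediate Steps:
$X{\left(V \right)} = \frac{3}{-2 + 342 V}$ ($X{\left(V \right)} = \frac{3}{-2 + \left(346 - 175\right) \left(V + V\right)} = \frac{3}{-2 + 171 \cdot 2 V} = \frac{3}{-2 + 342 V}$)
$A{\left(d \right)} = -425$ ($A{\left(d \right)} = -120 - 305 = -425$)
$\frac{27096}{X{\left(-705 \right)}} + \frac{H}{A{\left(-116 \right)}} = \frac{27096}{\frac{3}{2} \frac{1}{-1 + 171 \left(-705\right)}} - \frac{299220}{-425} = \frac{27096}{\frac{3}{2} \frac{1}{-1 - 120555}} - - \frac{59844}{85} = \frac{27096}{\frac{3}{2} \frac{1}{-120556}} + \frac{59844}{85} = \frac{27096}{\frac{3}{2} \left(- \frac{1}{120556}\right)} + \frac{59844}{85} = \frac{27096}{- \frac{3}{241112}} + \frac{59844}{85} = 27096 \left(- \frac{241112}{3}\right) + \frac{59844}{85} = -2177723584 + \frac{59844}{85} = - \frac{185106444796}{85}$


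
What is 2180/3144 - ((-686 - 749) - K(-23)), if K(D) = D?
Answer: 1110377/786 ≈ 1412.7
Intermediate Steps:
2180/3144 - ((-686 - 749) - K(-23)) = 2180/3144 - ((-686 - 749) - 1*(-23)) = 2180*(1/3144) - (-1435 + 23) = 545/786 - 1*(-1412) = 545/786 + 1412 = 1110377/786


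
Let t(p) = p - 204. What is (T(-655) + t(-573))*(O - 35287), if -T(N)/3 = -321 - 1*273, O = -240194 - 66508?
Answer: -343698945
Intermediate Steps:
O = -306702
t(p) = -204 + p
T(N) = 1782 (T(N) = -3*(-321 - 1*273) = -3*(-321 - 273) = -3*(-594) = 1782)
(T(-655) + t(-573))*(O - 35287) = (1782 + (-204 - 573))*(-306702 - 35287) = (1782 - 777)*(-341989) = 1005*(-341989) = -343698945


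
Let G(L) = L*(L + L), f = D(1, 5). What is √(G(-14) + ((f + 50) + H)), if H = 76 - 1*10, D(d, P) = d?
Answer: √509 ≈ 22.561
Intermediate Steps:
H = 66 (H = 76 - 10 = 66)
f = 1
G(L) = 2*L² (G(L) = L*(2*L) = 2*L²)
√(G(-14) + ((f + 50) + H)) = √(2*(-14)² + ((1 + 50) + 66)) = √(2*196 + (51 + 66)) = √(392 + 117) = √509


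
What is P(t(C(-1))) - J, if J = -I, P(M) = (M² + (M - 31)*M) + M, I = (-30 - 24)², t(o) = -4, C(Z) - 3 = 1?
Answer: 3068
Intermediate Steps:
C(Z) = 4 (C(Z) = 3 + 1 = 4)
I = 2916 (I = (-54)² = 2916)
P(M) = M + M² + M*(-31 + M) (P(M) = (M² + (-31 + M)*M) + M = (M² + M*(-31 + M)) + M = M + M² + M*(-31 + M))
J = -2916 (J = -1*2916 = -2916)
P(t(C(-1))) - J = 2*(-4)*(-15 - 4) - 1*(-2916) = 2*(-4)*(-19) + 2916 = 152 + 2916 = 3068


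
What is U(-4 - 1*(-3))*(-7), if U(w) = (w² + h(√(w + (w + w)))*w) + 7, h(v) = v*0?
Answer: -56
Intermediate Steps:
h(v) = 0
U(w) = 7 + w² (U(w) = (w² + 0*w) + 7 = (w² + 0) + 7 = w² + 7 = 7 + w²)
U(-4 - 1*(-3))*(-7) = (7 + (-4 - 1*(-3))²)*(-7) = (7 + (-4 + 3)²)*(-7) = (7 + (-1)²)*(-7) = (7 + 1)*(-7) = 8*(-7) = -56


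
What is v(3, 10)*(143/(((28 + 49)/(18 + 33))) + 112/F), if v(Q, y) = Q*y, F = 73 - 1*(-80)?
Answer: 1022230/357 ≈ 2863.4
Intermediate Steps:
F = 153 (F = 73 + 80 = 153)
v(3, 10)*(143/(((28 + 49)/(18 + 33))) + 112/F) = (3*10)*(143/(((28 + 49)/(18 + 33))) + 112/153) = 30*(143/((77/51)) + 112*(1/153)) = 30*(143/((77*(1/51))) + 112/153) = 30*(143/(77/51) + 112/153) = 30*(143*(51/77) + 112/153) = 30*(663/7 + 112/153) = 30*(102223/1071) = 1022230/357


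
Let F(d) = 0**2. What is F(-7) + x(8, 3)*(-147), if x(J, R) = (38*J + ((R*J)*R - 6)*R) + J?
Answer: -74970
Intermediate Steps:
F(d) = 0
x(J, R) = 39*J + R*(-6 + J*R**2) (x(J, R) = (38*J + ((J*R)*R - 6)*R) + J = (38*J + (J*R**2 - 6)*R) + J = (38*J + (-6 + J*R**2)*R) + J = (38*J + R*(-6 + J*R**2)) + J = 39*J + R*(-6 + J*R**2))
F(-7) + x(8, 3)*(-147) = 0 + (-6*3 + 39*8 + 8*3**3)*(-147) = 0 + (-18 + 312 + 8*27)*(-147) = 0 + (-18 + 312 + 216)*(-147) = 0 + 510*(-147) = 0 - 74970 = -74970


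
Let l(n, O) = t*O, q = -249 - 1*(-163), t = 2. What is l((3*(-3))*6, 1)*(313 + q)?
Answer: 454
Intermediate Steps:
q = -86 (q = -249 + 163 = -86)
l(n, O) = 2*O
l((3*(-3))*6, 1)*(313 + q) = (2*1)*(313 - 86) = 2*227 = 454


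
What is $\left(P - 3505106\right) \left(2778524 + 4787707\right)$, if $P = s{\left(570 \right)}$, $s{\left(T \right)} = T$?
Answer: $-26516128923816$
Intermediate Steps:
$P = 570$
$\left(P - 3505106\right) \left(2778524 + 4787707\right) = \left(570 - 3505106\right) \left(2778524 + 4787707\right) = \left(-3504536\right) 7566231 = -26516128923816$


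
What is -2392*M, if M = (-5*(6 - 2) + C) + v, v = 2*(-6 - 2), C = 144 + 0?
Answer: -258336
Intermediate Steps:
C = 144
v = -16 (v = 2*(-8) = -16)
M = 108 (M = (-5*(6 - 2) + 144) - 16 = (-5*4 + 144) - 16 = (-20 + 144) - 16 = 124 - 16 = 108)
-2392*M = -2392*108 = -258336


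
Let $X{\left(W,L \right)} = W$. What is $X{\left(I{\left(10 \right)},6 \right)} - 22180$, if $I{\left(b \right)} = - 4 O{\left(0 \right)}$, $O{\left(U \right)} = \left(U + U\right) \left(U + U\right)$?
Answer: $-22180$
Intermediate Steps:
$O{\left(U \right)} = 4 U^{2}$ ($O{\left(U \right)} = 2 U 2 U = 4 U^{2}$)
$I{\left(b \right)} = 0$ ($I{\left(b \right)} = - 4 \cdot 4 \cdot 0^{2} = - 4 \cdot 4 \cdot 0 = \left(-4\right) 0 = 0$)
$X{\left(I{\left(10 \right)},6 \right)} - 22180 = 0 - 22180 = -22180$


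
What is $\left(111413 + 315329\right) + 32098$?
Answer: $458840$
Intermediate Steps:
$\left(111413 + 315329\right) + 32098 = 426742 + 32098 = 458840$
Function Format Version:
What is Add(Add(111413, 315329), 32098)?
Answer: 458840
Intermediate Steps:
Add(Add(111413, 315329), 32098) = Add(426742, 32098) = 458840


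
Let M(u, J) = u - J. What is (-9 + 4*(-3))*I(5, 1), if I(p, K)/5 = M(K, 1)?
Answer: 0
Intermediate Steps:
I(p, K) = -5 + 5*K (I(p, K) = 5*(K - 1*1) = 5*(K - 1) = 5*(-1 + K) = -5 + 5*K)
(-9 + 4*(-3))*I(5, 1) = (-9 + 4*(-3))*(-5 + 5*1) = (-9 - 12)*(-5 + 5) = -21*0 = 0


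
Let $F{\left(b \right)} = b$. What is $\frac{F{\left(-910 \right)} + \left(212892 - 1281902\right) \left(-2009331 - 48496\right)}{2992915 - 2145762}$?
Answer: $\frac{115780928440}{44587} \approx 2.5967 \cdot 10^{6}$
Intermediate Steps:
$\frac{F{\left(-910 \right)} + \left(212892 - 1281902\right) \left(-2009331 - 48496\right)}{2992915 - 2145762} = \frac{-910 + \left(212892 - 1281902\right) \left(-2009331 - 48496\right)}{2992915 - 2145762} = \frac{-910 - -2199837641270}{847153} = \left(-910 + 2199837641270\right) \frac{1}{847153} = 2199837640360 \cdot \frac{1}{847153} = \frac{115780928440}{44587}$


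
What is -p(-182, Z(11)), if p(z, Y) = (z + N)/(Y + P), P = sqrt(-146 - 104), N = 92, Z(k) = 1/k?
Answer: 990/30251 - 54450*I*sqrt(10)/30251 ≈ 0.032726 - 5.6919*I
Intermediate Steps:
P = 5*I*sqrt(10) (P = sqrt(-250) = 5*I*sqrt(10) ≈ 15.811*I)
p(z, Y) = (92 + z)/(Y + 5*I*sqrt(10)) (p(z, Y) = (z + 92)/(Y + 5*I*sqrt(10)) = (92 + z)/(Y + 5*I*sqrt(10)))
-p(-182, Z(11)) = -(92 - 182)/(1/11 + 5*I*sqrt(10)) = -(-90)/(1/11 + 5*I*sqrt(10)) = 90/(1/11 + 5*I*sqrt(10))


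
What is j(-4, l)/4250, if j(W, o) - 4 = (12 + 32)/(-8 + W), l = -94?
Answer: 1/12750 ≈ 7.8431e-5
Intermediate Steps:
j(W, o) = 4 + 44/(-8 + W) (j(W, o) = 4 + (12 + 32)/(-8 + W) = 4 + 44/(-8 + W))
j(-4, l)/4250 = (4*(3 - 4)/(-8 - 4))/4250 = (4*(-1)/(-12))*(1/4250) = (4*(-1/12)*(-1))*(1/4250) = (⅓)*(1/4250) = 1/12750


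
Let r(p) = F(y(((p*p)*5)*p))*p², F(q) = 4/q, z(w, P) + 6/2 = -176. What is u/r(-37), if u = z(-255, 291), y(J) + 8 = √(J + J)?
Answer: 358/1369 - 179*I*√370/148 ≈ 0.2615 - 23.264*I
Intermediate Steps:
z(w, P) = -179 (z(w, P) = -3 - 176 = -179)
y(J) = -8 + √2*√J (y(J) = -8 + √(J + J) = -8 + √(2*J) = -8 + √2*√J)
u = -179
r(p) = 4*p²/(-8 + √10*√(p³)) (r(p) = (4/(-8 + √2*√(((p*p)*5)*p)))*p² = (4/(-8 + √2*√((p²*5)*p)))*p² = (4/(-8 + √2*√((5*p²)*p)))*p² = (4/(-8 + √2*√(5*p³)))*p² = (4/(-8 + √2*(√5*√(p³))))*p² = (4/(-8 + √10*√(p³)))*p² = 4*p²/(-8 + √10*√(p³)))
u/r(-37) = -(-358/1369 + 179*I*√370/148) = -179*(-2/1369 + I*√370/148) = 358/1369 - 179*I*√370/148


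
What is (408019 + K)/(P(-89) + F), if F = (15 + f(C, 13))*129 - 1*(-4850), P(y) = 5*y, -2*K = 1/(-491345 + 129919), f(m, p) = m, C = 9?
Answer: 294937350189/5422112852 ≈ 54.395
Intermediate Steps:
K = 1/722852 (K = -1/(2*(-491345 + 129919)) = -1/2/(-361426) = -1/2*(-1/361426) = 1/722852 ≈ 1.3834e-6)
F = 7946 (F = (15 + 9)*129 - 1*(-4850) = 24*129 + 4850 = 3096 + 4850 = 7946)
(408019 + K)/(P(-89) + F) = (408019 + 1/722852)/(5*(-89) + 7946) = 294937350189/(722852*(-445 + 7946)) = (294937350189/722852)/7501 = (294937350189/722852)*(1/7501) = 294937350189/5422112852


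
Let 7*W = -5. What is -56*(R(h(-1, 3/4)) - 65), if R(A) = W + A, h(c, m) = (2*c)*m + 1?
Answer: 3708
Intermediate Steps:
W = -5/7 (W = (⅐)*(-5) = -5/7 ≈ -0.71429)
h(c, m) = 1 + 2*c*m (h(c, m) = 2*c*m + 1 = 1 + 2*c*m)
R(A) = -5/7 + A
-56*(R(h(-1, 3/4)) - 65) = -56*((-5/7 + (1 + 2*(-1)*(3/4))) - 65) = -56*((-5/7 + (1 + 2*(-1)*(3*(¼)))) - 65) = -56*((-5/7 + (1 + 2*(-1)*(¾))) - 65) = -56*((-5/7 + (1 - 3/2)) - 65) = -56*((-5/7 - ½) - 65) = -56*(-17/14 - 65) = -56*(-927/14) = 3708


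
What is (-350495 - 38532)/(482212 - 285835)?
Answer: -389027/196377 ≈ -1.9810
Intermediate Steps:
(-350495 - 38532)/(482212 - 285835) = -389027/196377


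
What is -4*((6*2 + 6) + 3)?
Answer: -84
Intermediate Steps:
-4*((6*2 + 6) + 3) = -4*((12 + 6) + 3) = -4*(18 + 3) = -4*21 = -84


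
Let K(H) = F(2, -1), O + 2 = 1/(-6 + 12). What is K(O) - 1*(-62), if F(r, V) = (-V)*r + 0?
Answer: 64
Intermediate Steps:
F(r, V) = -V*r (F(r, V) = -V*r + 0 = -V*r)
O = -11/6 (O = -2 + 1/(-6 + 12) = -2 + 1/6 = -11/6 ≈ -1.8333)
K(H) = 2 (K(H) = -1*(-1)*2 = 2)
K(O) - 1*(-62) = 2 - 1*(-62) = 2 + 62 = 64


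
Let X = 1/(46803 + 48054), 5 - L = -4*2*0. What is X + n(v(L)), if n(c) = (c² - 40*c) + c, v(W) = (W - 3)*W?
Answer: -27508529/94857 ≈ -290.00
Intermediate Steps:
L = 5 (L = 5 - (-4*2)*0 = 5 - (-8)*0 = 5 - 1*0 = 5 + 0 = 5)
v(W) = W*(-3 + W) (v(W) = (-3 + W)*W = W*(-3 + W))
X = 1/94857 ≈ 1.0542e-5
n(c) = c² - 39*c
X + n(v(L)) = 1/94857 + (5*(-3 + 5))*(-39 + 5*(-3 + 5)) = 1/94857 + (5*2)*(-39 + 5*2) = 1/94857 + 10*(-39 + 10) = 1/94857 + 10*(-29) = 1/94857 - 290 = -27508529/94857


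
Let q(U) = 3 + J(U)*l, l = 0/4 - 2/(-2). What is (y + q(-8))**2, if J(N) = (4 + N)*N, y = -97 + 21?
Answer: 1681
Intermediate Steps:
l = 1 (l = 0*(1/4) - 2*(-1/2) = 0 + 1 = 1)
y = -76
J(N) = N*(4 + N)
q(U) = 3 + U*(4 + U) (q(U) = 3 + (U*(4 + U))*1 = 3 + U*(4 + U))
(y + q(-8))**2 = (-76 + (3 - 8*(4 - 8)))**2 = (-76 + (3 - 8*(-4)))**2 = (-76 + (3 + 32))**2 = (-76 + 35)**2 = (-41)**2 = 1681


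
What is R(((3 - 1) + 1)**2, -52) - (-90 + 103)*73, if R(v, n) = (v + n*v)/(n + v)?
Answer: -40348/43 ≈ -938.33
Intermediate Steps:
R(v, n) = (v + n*v)/(n + v)
R(((3 - 1) + 1)**2, -52) - (-90 + 103)*73 = ((3 - 1) + 1)**2*(1 - 52)/(-52 + ((3 - 1) + 1)**2) - (-90 + 103)*73 = (2 + 1)**2*(-51)/(-52 + (2 + 1)**2) - 13*73 = 3**2*(-51)/(-52 + 3**2) - 1*949 = 9*(-51)/(-52 + 9) - 949 = 9*(-51)/(-43) - 949 = 9*(-1/43)*(-51) - 949 = 459/43 - 949 = -40348/43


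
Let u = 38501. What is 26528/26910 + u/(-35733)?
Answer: -14689481/160262505 ≈ -0.091659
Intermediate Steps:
26528/26910 + u/(-35733) = 26528/26910 + 38501/(-35733) = 26528*(1/26910) + 38501*(-1/35733) = 13264/13455 - 38501/35733 = -14689481/160262505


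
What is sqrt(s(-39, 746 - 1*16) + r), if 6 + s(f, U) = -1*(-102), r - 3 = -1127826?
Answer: 3*I*sqrt(125303) ≈ 1061.9*I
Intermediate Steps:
r = -1127823 (r = 3 - 1127826 = -1127823)
s(f, U) = 96 (s(f, U) = -6 - 1*(-102) = -6 + 102 = 96)
sqrt(s(-39, 746 - 1*16) + r) = sqrt(96 - 1127823) = sqrt(-1127727) = 3*I*sqrt(125303)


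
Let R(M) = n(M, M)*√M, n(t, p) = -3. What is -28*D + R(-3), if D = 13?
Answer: -364 - 3*I*√3 ≈ -364.0 - 5.1962*I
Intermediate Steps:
R(M) = -3*√M
-28*D + R(-3) = -28*13 - 3*I*√3 = -364 - 3*I*√3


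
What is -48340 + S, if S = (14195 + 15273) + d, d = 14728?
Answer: -4144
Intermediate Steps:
S = 44196 (S = (14195 + 15273) + 14728 = 29468 + 14728 = 44196)
-48340 + S = -48340 + 44196 = -4144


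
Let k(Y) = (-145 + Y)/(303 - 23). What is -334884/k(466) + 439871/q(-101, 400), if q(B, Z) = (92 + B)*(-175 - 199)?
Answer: -105160091243/360162 ≈ -2.9198e+5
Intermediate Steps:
q(B, Z) = -34408 - 374*B (q(B, Z) = (92 + B)*(-374) = -34408 - 374*B)
k(Y) = -29/56 + Y/280 (k(Y) = (-145 + Y)/280 = (-145 + Y)*(1/280) = -29/56 + Y/280)
-334884/k(466) + 439871/q(-101, 400) = -334884/(-29/56 + (1/280)*466) + 439871/(-34408 - 374*(-101)) = -334884/(-29/56 + 233/140) + 439871/(-34408 + 37774) = -334884/321/280 + 439871/3366 = -334884*280/321 + 439871*(1/3366) = -31255840/107 + 439871/3366 = -105160091243/360162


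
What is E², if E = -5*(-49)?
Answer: 60025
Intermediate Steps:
E = 245
E² = 245² = 60025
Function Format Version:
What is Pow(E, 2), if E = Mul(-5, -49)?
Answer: 60025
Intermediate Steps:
E = 245
Pow(E, 2) = Pow(245, 2) = 60025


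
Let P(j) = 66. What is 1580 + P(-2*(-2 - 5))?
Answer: 1646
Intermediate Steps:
1580 + P(-2*(-2 - 5)) = 1580 + 66 = 1646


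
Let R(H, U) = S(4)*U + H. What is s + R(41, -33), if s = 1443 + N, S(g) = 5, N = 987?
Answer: 2306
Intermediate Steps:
R(H, U) = H + 5*U (R(H, U) = 5*U + H = H + 5*U)
s = 2430 (s = 1443 + 987 = 2430)
s + R(41, -33) = 2430 + (41 + 5*(-33)) = 2430 + (41 - 165) = 2430 - 124 = 2306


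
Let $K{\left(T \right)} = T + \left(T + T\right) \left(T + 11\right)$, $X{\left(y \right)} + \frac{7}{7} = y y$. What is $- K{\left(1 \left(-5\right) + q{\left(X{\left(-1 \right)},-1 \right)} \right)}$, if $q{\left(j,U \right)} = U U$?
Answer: $60$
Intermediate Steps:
$X{\left(y \right)} = -1 + y^{2}$ ($X{\left(y \right)} = -1 + y y = -1 + y^{2}$)
$q{\left(j,U \right)} = U^{2}$
$K{\left(T \right)} = T + 2 T \left(11 + T\right)$
$- K{\left(1 \left(-5\right) + q{\left(X{\left(-1 \right)},-1 \right)} \right)} = - \left(1 \left(-5\right) + \left(-1\right)^{2}\right) \left(23 + 2 \left(1 \left(-5\right) + \left(-1\right)^{2}\right)\right) = - \left(-5 + 1\right) \left(23 + 2 \left(-5 + 1\right)\right) = - \left(-4\right) \left(23 + 2 \left(-4\right)\right) = - \left(-4\right) \left(23 - 8\right) = - \left(-4\right) 15 = \left(-1\right) \left(-60\right) = 60$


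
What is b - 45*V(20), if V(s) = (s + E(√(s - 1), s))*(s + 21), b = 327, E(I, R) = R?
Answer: -73473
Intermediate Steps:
V(s) = 2*s*(21 + s) (V(s) = (s + s)*(s + 21) = (2*s)*(21 + s) = 2*s*(21 + s))
b - 45*V(20) = 327 - 90*20*(21 + 20) = 327 - 90*20*41 = 327 - 45*1640 = 327 - 73800 = -73473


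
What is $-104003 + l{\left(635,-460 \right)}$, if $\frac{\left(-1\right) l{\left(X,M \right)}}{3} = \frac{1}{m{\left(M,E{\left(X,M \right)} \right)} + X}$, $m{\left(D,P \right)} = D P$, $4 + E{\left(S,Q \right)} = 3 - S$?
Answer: $- \frac{30493159588}{293195} \approx -1.04 \cdot 10^{5}$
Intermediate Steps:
$E{\left(S,Q \right)} = -1 - S$ ($E{\left(S,Q \right)} = -4 - \left(-3 + S\right) = -1 - S$)
$l{\left(X,M \right)} = - \frac{3}{X + M \left(-1 - X\right)}$ ($l{\left(X,M \right)} = - \frac{3}{M \left(-1 - X\right) + X} = - \frac{3}{X + M \left(-1 - X\right)}$)
$-104003 + l{\left(635,-460 \right)} = -104003 + \frac{3}{\left(-1\right) 635 - 460 \left(1 + 635\right)} = -104003 + \frac{3}{-635 - 292560} = -104003 + \frac{3}{-293195} = -104003 + 3 \left(- \frac{1}{293195}\right) = -104003 - \frac{3}{293195} = - \frac{30493159588}{293195}$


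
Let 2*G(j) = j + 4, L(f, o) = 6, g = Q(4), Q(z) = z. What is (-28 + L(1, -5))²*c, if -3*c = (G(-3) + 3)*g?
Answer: -6776/3 ≈ -2258.7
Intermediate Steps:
g = 4
G(j) = 2 + j/2 (G(j) = (j + 4)/2 = (4 + j)/2 = 2 + j/2)
c = -14/3 (c = -((2 + (½)*(-3)) + 3)*4/3 = -((2 - 3/2) + 3)*4/3 = -(½ + 3)*4/3 = -7*4/6 = -⅓*14 = -14/3 ≈ -4.6667)
(-28 + L(1, -5))²*c = (-28 + 6)²*(-14/3) = (-22)²*(-14/3) = 484*(-14/3) = -6776/3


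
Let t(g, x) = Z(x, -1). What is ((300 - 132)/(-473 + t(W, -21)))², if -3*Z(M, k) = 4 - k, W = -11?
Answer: 3969/31684 ≈ 0.12527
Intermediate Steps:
Z(M, k) = -4/3 + k/3 (Z(M, k) = -(4 - k)/3 = -4/3 + k/3)
t(g, x) = -5/3 (t(g, x) = -4/3 + (⅓)*(-1) = -4/3 - ⅓ = -5/3)
((300 - 132)/(-473 + t(W, -21)))² = ((300 - 132)/(-473 - 5/3))² = (168/(-1424/3))² = (168*(-3/1424))² = (-63/178)² = 3969/31684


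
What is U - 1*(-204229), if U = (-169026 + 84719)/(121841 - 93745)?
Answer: 5737933677/28096 ≈ 2.0423e+5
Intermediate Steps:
U = -84307/28096 ≈ -3.0007
U - 1*(-204229) = -84307/28096 - 1*(-204229) = -84307/28096 + 204229 = 5737933677/28096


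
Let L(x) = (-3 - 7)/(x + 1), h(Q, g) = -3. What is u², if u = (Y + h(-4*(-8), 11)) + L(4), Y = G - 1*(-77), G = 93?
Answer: 27225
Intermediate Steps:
Y = 170 (Y = 93 - 1*(-77) = 93 + 77 = 170)
L(x) = -10/(1 + x)
u = 165 (u = (170 - 3) - 10/(1 + 4) = 167 - 10/5 = 167 - 10*⅕ = 167 - 2 = 165)
u² = 165² = 27225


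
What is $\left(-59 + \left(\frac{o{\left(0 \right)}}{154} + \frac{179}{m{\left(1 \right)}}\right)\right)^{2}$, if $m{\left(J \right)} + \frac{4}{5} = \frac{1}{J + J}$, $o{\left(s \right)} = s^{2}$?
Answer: $\frac{3869089}{9} \approx 4.299 \cdot 10^{5}$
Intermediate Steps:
$m{\left(J \right)} = - \frac{4}{5} + \frac{1}{2 J}$ ($m{\left(J \right)} = - \frac{4}{5} + \frac{1}{J + J} = - \frac{4}{5} + \frac{1}{2 J}$)
$\left(-59 + \left(\frac{o{\left(0 \right)}}{154} + \frac{179}{m{\left(1 \right)}}\right)\right)^{2} = \left(-59 + \left(\frac{0^{2}}{154} + \frac{179}{\frac{1}{10} \cdot 1^{-1} \left(5 - 8\right)}\right)\right)^{2} = \left(-59 + \left(0 \cdot \frac{1}{154} + \frac{179}{\frac{1}{10} \cdot 1 \left(5 - 8\right)}\right)\right)^{2} = \left(-59 + \left(0 + \frac{179}{\frac{1}{10} \cdot 1 \left(-3\right)}\right)\right)^{2} = \left(-59 + \left(0 + \frac{179}{- \frac{3}{10}}\right)\right)^{2} = \left(-59 + \left(0 + 179 \left(- \frac{10}{3}\right)\right)\right)^{2} = \left(-59 + \left(0 - \frac{1790}{3}\right)\right)^{2} = \left(-59 - \frac{1790}{3}\right)^{2} = \left(- \frac{1967}{3}\right)^{2} = \frac{3869089}{9}$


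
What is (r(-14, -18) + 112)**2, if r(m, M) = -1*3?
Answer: 11881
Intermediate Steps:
r(m, M) = -3
(r(-14, -18) + 112)**2 = (-3 + 112)**2 = 109**2 = 11881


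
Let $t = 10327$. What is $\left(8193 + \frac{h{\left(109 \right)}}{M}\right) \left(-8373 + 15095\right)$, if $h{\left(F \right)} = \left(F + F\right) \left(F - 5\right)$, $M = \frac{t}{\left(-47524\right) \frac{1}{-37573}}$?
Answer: $\frac{21376602567615782}{388016371} \approx 5.5092 \cdot 10^{7}$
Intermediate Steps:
$M = \frac{388016371}{47524}$ ($M = \frac{10327}{\left(-47524\right) \frac{1}{-37573}} = \frac{10327}{\left(-47524\right) \left(- \frac{1}{37573}\right)} = \frac{10327}{\frac{47524}{37573}} = 10327 \cdot \frac{37573}{47524} = \frac{388016371}{47524} \approx 8164.6$)
$h{\left(F \right)} = 2 F \left(-5 + F\right)$
$\left(8193 + \frac{h{\left(109 \right)}}{M}\right) \left(-8373 + 15095\right) = \left(8193 + \frac{2 \cdot 109 \left(-5 + 109\right)}{\frac{388016371}{47524}}\right) \left(-8373 + 15095\right) = \left(8193 + 2 \cdot 109 \cdot 104 \cdot \frac{47524}{388016371}\right) 6722 = \left(8193 + 22672 \cdot \frac{47524}{388016371}\right) 6722 = \left(8193 + \frac{1077464128}{388016371}\right) 6722 = \frac{3180095591731}{388016371} \cdot 6722 = \frac{21376602567615782}{388016371}$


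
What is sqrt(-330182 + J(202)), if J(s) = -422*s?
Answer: I*sqrt(415426) ≈ 644.54*I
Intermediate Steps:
sqrt(-330182 + J(202)) = sqrt(-330182 - 422*202) = sqrt(-330182 - 85244) = sqrt(-415426) = I*sqrt(415426)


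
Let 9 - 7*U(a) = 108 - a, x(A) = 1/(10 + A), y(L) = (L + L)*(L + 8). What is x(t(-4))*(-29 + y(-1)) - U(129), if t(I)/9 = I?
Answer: -479/182 ≈ -2.6319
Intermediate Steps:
t(I) = 9*I
y(L) = 2*L*(8 + L) (y(L) = (2*L)*(8 + L) = 2*L*(8 + L))
U(a) = -99/7 + a/7 (U(a) = 9/7 - (108 - a)/7 = 9/7 + (-108/7 + a/7) = -99/7 + a/7)
x(t(-4))*(-29 + y(-1)) - U(129) = (-29 + 2*(-1)*(8 - 1))/(10 + 9*(-4)) - (-99/7 + (1/7)*129) = (-29 + 2*(-1)*7)/(10 - 36) - (-99/7 + 129/7) = (-29 - 14)/(-26) - 1*30/7 = -1/26*(-43) - 30/7 = 43/26 - 30/7 = -479/182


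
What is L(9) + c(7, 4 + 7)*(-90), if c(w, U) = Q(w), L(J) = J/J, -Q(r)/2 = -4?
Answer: -719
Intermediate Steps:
Q(r) = 8 (Q(r) = -2*(-4) = 8)
L(J) = 1
c(w, U) = 8
L(9) + c(7, 4 + 7)*(-90) = 1 + 8*(-90) = 1 - 720 = -719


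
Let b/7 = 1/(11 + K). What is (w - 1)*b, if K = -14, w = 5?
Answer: -28/3 ≈ -9.3333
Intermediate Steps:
b = -7/3 (b = 7/(11 - 14) = 7/(-3) = 7*(-1/3) = -7/3 ≈ -2.3333)
(w - 1)*b = (5 - 1)*(-7/3) = 4*(-7/3) = -28/3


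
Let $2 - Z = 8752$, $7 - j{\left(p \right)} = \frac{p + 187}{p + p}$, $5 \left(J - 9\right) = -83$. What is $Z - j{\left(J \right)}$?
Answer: $- \frac{666429}{76} \approx -8768.8$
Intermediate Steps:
$J = - \frac{38}{5}$ ($J = 9 + \frac{1}{5} \left(-83\right) = 9 - \frac{83}{5} = - \frac{38}{5} \approx -7.6$)
$j{\left(p \right)} = 7 - \frac{187 + p}{2 p}$ ($j{\left(p \right)} = 7 - \frac{p + 187}{p + p} = 7 - \frac{187 + p}{2 p}$)
$Z = -8750$ ($Z = 2 - 8752 = -8750$)
$Z - j{\left(J \right)} = -8750 - \frac{-187 + 13 \left(- \frac{38}{5}\right)}{2 \left(- \frac{38}{5}\right)} = -8750 - \frac{1}{2} \left(- \frac{5}{38}\right) \left(-187 - \frac{494}{5}\right) = -8750 - \frac{1}{2} \left(- \frac{5}{38}\right) \left(- \frac{1429}{5}\right) = -8750 - \frac{1429}{76} = - \frac{666429}{76}$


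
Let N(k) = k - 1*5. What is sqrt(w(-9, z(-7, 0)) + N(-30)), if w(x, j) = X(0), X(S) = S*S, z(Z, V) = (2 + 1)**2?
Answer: I*sqrt(35) ≈ 5.9161*I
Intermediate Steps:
z(Z, V) = 9 (z(Z, V) = 3**2 = 9)
X(S) = S**2
N(k) = -5 + k (N(k) = k - 5 = -5 + k)
w(x, j) = 0 (w(x, j) = 0**2 = 0)
sqrt(w(-9, z(-7, 0)) + N(-30)) = sqrt(0 + (-5 - 30)) = sqrt(0 - 35) = sqrt(-35) = I*sqrt(35)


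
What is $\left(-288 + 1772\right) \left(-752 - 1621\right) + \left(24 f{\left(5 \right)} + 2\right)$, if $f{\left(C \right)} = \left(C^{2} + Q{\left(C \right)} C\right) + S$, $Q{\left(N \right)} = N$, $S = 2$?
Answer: $-3520282$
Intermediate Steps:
$f{\left(C \right)} = 2 + 2 C^{2}$ ($f{\left(C \right)} = \left(C^{2} + C C\right) + 2 = \left(C^{2} + C^{2}\right) + 2 = 2 C^{2} + 2 = 2 + 2 C^{2}$)
$\left(-288 + 1772\right) \left(-752 - 1621\right) + \left(24 f{\left(5 \right)} + 2\right) = \left(-288 + 1772\right) \left(-752 - 1621\right) + \left(24 \left(2 + 2 \cdot 5^{2}\right) + 2\right) = 1484 \left(-2373\right) + \left(24 \left(2 + 2 \cdot 25\right) + 2\right) = -3521532 + \left(24 \left(2 + 50\right) + 2\right) = -3521532 + \left(24 \cdot 52 + 2\right) = -3521532 + \left(1248 + 2\right) = -3521532 + 1250 = -3520282$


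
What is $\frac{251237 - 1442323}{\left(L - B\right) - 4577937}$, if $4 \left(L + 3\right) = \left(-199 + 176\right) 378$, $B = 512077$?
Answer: $\frac{2382172}{10184381} \approx 0.2339$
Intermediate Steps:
$L = - \frac{4353}{2}$ ($L = -3 + \frac{\left(-199 + 176\right) 378}{4} = -3 + \frac{\left(-23\right) 378}{4} = -3 + \frac{1}{4} \left(-8694\right) = -3 - \frac{4347}{2} = - \frac{4353}{2} \approx -2176.5$)
$\frac{251237 - 1442323}{\left(L - B\right) - 4577937} = \frac{251237 - 1442323}{\left(- \frac{4353}{2} - 512077\right) - 4577937} = - \frac{1191086}{\left(- \frac{4353}{2} - 512077\right) - 4577937} = - \frac{1191086}{- \frac{1028507}{2} - 4577937} = - \frac{1191086}{- \frac{10184381}{2}} = \left(-1191086\right) \left(- \frac{2}{10184381}\right) = \frac{2382172}{10184381}$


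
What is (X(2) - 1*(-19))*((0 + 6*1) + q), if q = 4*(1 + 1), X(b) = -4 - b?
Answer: 182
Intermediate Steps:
q = 8 (q = 4*2 = 8)
(X(2) - 1*(-19))*((0 + 6*1) + q) = ((-4 - 1*2) - 1*(-19))*((0 + 6*1) + 8) = ((-4 - 2) + 19)*((0 + 6) + 8) = (-6 + 19)*(6 + 8) = 13*14 = 182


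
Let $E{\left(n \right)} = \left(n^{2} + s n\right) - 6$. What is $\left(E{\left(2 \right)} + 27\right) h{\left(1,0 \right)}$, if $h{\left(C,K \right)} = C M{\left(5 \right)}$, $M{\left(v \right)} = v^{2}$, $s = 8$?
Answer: $1025$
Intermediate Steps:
$E{\left(n \right)} = -6 + n^{2} + 8 n$ ($E{\left(n \right)} = \left(n^{2} + 8 n\right) - 6 = -6 + n^{2} + 8 n$)
$h{\left(C,K \right)} = 25 C$ ($h{\left(C,K \right)} = C 5^{2} = C 25 = 25 C$)
$\left(E{\left(2 \right)} + 27\right) h{\left(1,0 \right)} = \left(\left(-6 + 2^{2} + 8 \cdot 2\right) + 27\right) 25 \cdot 1 = \left(\left(-6 + 4 + 16\right) + 27\right) 25 = \left(14 + 27\right) 25 = 41 \cdot 25 = 1025$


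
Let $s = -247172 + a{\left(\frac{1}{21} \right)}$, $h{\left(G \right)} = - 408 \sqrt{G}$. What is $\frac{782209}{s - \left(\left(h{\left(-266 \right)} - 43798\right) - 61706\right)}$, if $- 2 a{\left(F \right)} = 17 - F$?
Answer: $- \frac{24435945555567}{4435688984210} - \frac{35185325238 i \sqrt{266}}{2217844492105} \approx -5.5089 - 0.25874 i$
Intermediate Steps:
$a{\left(F \right)} = - \frac{17}{2} + \frac{F}{2}$ ($a{\left(F \right)} = - \frac{17 - F}{2} = - \frac{17}{2} + \frac{F}{2}$)
$s = - \frac{5190790}{21}$ ($s = -247172 - \left(\frac{17}{2} - \frac{1}{2 \cdot 21}\right) = -247172 + \left(- \frac{17}{2} + \frac{1}{2} \cdot \frac{1}{21}\right) = -247172 + \left(- \frac{17}{2} + \frac{1}{42}\right) = -247172 - \frac{178}{21} = - \frac{5190790}{21} \approx -2.4718 \cdot 10^{5}$)
$\frac{782209}{s - \left(\left(h{\left(-266 \right)} - 43798\right) - 61706\right)} = \frac{782209}{- \frac{5190790}{21} - \left(\left(- 408 \sqrt{-266} - 43798\right) - 61706\right)} = \frac{782209}{- \frac{5190790}{21} - \left(\left(- 408 i \sqrt{266} - 43798\right) - 61706\right)} = \frac{782209}{- \frac{5190790}{21} - \left(\left(-43798 - 408 i \sqrt{266}\right) - 61706\right)} = \frac{782209}{- \frac{5190790}{21} - \left(-105504 - 408 i \sqrt{266}\right)} = \frac{782209}{- \frac{5190790}{21} + \left(105504 + 408 i \sqrt{266}\right)} = \frac{782209}{- \frac{2975206}{21} + 408 i \sqrt{266}}$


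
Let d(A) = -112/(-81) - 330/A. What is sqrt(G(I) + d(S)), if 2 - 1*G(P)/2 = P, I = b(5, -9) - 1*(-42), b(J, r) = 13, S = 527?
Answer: 4*I*sqrt(147972641)/4743 ≈ 10.259*I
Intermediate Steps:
I = 55 (I = 13 - 1*(-42) = 13 + 42 = 55)
G(P) = 4 - 2*P
d(A) = 112/81 - 330/A (d(A) = -112*(-1/81) - 330/A = 112/81 - 330/A)
sqrt(G(I) + d(S)) = sqrt((4 - 2*55) + (112/81 - 330/527)) = sqrt((4 - 110) + (112/81 - 330*1/527)) = sqrt(-106 + (112/81 - 330/527)) = sqrt(-106 + 32294/42687) = sqrt(-4492528/42687) = 4*I*sqrt(147972641)/4743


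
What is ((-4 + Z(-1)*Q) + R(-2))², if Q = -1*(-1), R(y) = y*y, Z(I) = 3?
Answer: 9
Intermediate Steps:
R(y) = y²
Q = 1
((-4 + Z(-1)*Q) + R(-2))² = ((-4 + 3*1) + (-2)²)² = ((-4 + 3) + 4)² = (-1 + 4)² = 3² = 9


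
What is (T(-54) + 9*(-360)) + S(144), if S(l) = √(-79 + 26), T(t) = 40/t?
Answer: -87500/27 + I*√53 ≈ -3240.7 + 7.2801*I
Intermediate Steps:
S(l) = I*√53 (S(l) = √(-53) = I*√53)
(T(-54) + 9*(-360)) + S(144) = (40/(-54) + 9*(-360)) + I*√53 = (40*(-1/54) - 3240) + I*√53 = (-20/27 - 3240) + I*√53 = -87500/27 + I*√53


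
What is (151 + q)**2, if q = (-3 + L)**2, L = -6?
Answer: 53824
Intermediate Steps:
q = 81 (q = (-3 - 6)**2 = (-9)**2 = 81)
(151 + q)**2 = (151 + 81)**2 = 232**2 = 53824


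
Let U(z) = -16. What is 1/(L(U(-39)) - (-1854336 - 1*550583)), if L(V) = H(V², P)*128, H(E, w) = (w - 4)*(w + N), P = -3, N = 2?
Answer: 1/2405815 ≈ 4.1566e-7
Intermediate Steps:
H(E, w) = (-4 + w)*(2 + w) (H(E, w) = (w - 4)*(w + 2) = (-4 + w)*(2 + w))
L(V) = 896 (L(V) = (-8 + (-3)² - 2*(-3))*128 = (-8 + 9 + 6)*128 = 7*128 = 896)
1/(L(U(-39)) - (-1854336 - 1*550583)) = 1/(896 - (-1854336 - 1*550583)) = 1/(896 - (-1854336 - 550583)) = 1/(896 - 1*(-2404919)) = 1/(896 + 2404919) = 1/2405815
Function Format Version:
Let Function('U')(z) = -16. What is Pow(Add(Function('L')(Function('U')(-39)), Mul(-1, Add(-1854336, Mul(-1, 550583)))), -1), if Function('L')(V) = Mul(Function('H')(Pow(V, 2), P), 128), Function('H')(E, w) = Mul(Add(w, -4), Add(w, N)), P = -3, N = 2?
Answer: Rational(1, 2405815) ≈ 4.1566e-7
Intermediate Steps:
Function('H')(E, w) = Mul(Add(-4, w), Add(2, w)) (Function('H')(E, w) = Mul(Add(w, -4), Add(w, 2)) = Mul(Add(-4, w), Add(2, w)))
Function('L')(V) = 896 (Function('L')(V) = Mul(Add(-8, Pow(-3, 2), Mul(-2, -3)), 128) = Mul(Add(-8, 9, 6), 128) = Mul(7, 128) = 896)
Pow(Add(Function('L')(Function('U')(-39)), Mul(-1, Add(-1854336, Mul(-1, 550583)))), -1) = Pow(Add(896, Mul(-1, Add(-1854336, Mul(-1, 550583)))), -1) = Pow(Add(896, Mul(-1, Add(-1854336, -550583))), -1) = Pow(Add(896, Mul(-1, -2404919)), -1) = Pow(Add(896, 2404919), -1) = Pow(2405815, -1) = Rational(1, 2405815)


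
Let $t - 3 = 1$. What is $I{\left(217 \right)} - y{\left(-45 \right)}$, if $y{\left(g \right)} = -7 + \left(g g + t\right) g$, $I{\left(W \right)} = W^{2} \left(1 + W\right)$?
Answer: $10356714$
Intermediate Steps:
$t = 4$ ($t = 3 + 1 = 4$)
$y{\left(g \right)} = -7 + g \left(4 + g^{2}\right)$ ($y{\left(g \right)} = -7 + \left(g g + 4\right) g = -7 + \left(g^{2} + 4\right) g = -7 + \left(4 + g^{2}\right) g = -7 + g \left(4 + g^{2}\right)$)
$I{\left(217 \right)} - y{\left(-45 \right)} = 217^{2} \left(1 + 217\right) - \left(-7 + \left(-45\right)^{3} + 4 \left(-45\right)\right) = 47089 \cdot 218 - \left(-7 - 91125 - 180\right) = 10265402 - -91312 = 10265402 + 91312 = 10356714$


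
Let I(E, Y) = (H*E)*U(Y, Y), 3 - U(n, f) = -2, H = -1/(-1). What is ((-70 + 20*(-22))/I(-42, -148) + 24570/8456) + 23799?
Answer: 100644725/4228 ≈ 23804.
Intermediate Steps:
H = 1 (H = -1*(-1) = 1)
U(n, f) = 5 (U(n, f) = 3 - 1*(-2) = 3 + 2 = 5)
I(E, Y) = 5*E (I(E, Y) = (1*E)*5 = E*5 = 5*E)
((-70 + 20*(-22))/I(-42, -148) + 24570/8456) + 23799 = ((-70 + 20*(-22))/((5*(-42))) + 24570/8456) + 23799 = ((-70 - 440)/(-210) + 24570*(1/8456)) + 23799 = (-510*(-1/210) + 1755/604) + 23799 = (17/7 + 1755/604) + 23799 = 22553/4228 + 23799 = 100644725/4228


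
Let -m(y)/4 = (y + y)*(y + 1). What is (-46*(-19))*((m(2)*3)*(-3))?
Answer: 377568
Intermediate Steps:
m(y) = -8*y*(1 + y) (m(y) = -4*(y + y)*(y + 1) = -4*2*y*(1 + y) = -8*y*(1 + y))
(-46*(-19))*((m(2)*3)*(-3)) = (-46*(-19))*((-8*2*(1 + 2)*3)*(-3)) = 874*((-8*2*3*3)*(-3)) = 874*(-48*3*(-3)) = 874*(-144*(-3)) = 874*432 = 377568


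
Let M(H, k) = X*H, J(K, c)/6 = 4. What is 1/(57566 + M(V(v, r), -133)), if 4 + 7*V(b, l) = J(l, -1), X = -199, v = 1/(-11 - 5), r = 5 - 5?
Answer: 7/398982 ≈ 1.7545e-5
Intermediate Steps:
r = 0
v = -1/16 (v = 1/(-16) = -1/16 ≈ -0.062500)
J(K, c) = 24 (J(K, c) = 6*4 = 24)
V(b, l) = 20/7 (V(b, l) = -4/7 + (⅐)*24 = -4/7 + 24/7 = 20/7)
M(H, k) = -199*H
1/(57566 + M(V(v, r), -133)) = 1/(57566 - 199*20/7) = 1/(57566 - 3980/7) = 1/(398982/7) = 7/398982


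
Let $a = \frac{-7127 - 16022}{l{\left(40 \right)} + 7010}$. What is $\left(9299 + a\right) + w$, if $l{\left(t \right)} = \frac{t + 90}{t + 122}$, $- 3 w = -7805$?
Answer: $\frac{2895521149}{243375} \approx 11897.0$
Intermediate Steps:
$w = \frac{7805}{3}$ ($w = \left(- \frac{1}{3}\right) \left(-7805\right) = \frac{7805}{3} \approx 2601.7$)
$l{\left(t \right)} = \frac{90 + t}{122 + t}$
$a = - \frac{267867}{81125}$ ($a = \frac{-7127 - 16022}{\frac{90 + 40}{122 + 40} + 7010} = - \frac{23149}{\frac{1}{162} \cdot 130 + 7010} = - \frac{23149}{\frac{65}{81} + 7010} = - \frac{23149}{\frac{567875}{81}} = \left(-23149\right) \frac{81}{567875} = - \frac{267867}{81125} \approx -3.3019$)
$\left(9299 + a\right) + w = \left(9299 - \frac{267867}{81125}\right) + \frac{7805}{3} = \frac{754113508}{81125} + \frac{7805}{3} = \frac{2895521149}{243375}$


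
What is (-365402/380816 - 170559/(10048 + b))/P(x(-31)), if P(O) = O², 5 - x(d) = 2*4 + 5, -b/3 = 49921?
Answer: 6949727857/1702582638080 ≈ 0.0040819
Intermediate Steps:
b = -149763 (b = -3*49921 = -149763)
x(d) = -8 (x(d) = 5 - (2*4 + 5) = 5 - (8 + 5) = 5 - 1*13 = 5 - 13 = -8)
(-365402/380816 - 170559/(10048 + b))/P(x(-31)) = (-365402/380816 - 170559/(10048 - 149763))/((-8)²) = (-365402*1/380816 - 170559/(-139715))/64 = (-182701/190408 - 170559*(-1/139715))*(1/64) = (-182701/190408 + 170559/139715)*(1/64) = (6949727857/26602853720)*(1/64) = 6949727857/1702582638080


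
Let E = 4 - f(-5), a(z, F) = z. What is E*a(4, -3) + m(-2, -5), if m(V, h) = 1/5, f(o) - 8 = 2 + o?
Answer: -19/5 ≈ -3.8000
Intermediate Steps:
f(o) = 10 + o (f(o) = 8 + (2 + o) = 10 + o)
E = -1 (E = 4 - (10 - 5) = 4 - 1*5 = 4 - 5 = -1)
m(V, h) = ⅕ (m(V, h) = 1*(⅕) = ⅕)
E*a(4, -3) + m(-2, -5) = -1*4 + ⅕ = -4 + ⅕ = -19/5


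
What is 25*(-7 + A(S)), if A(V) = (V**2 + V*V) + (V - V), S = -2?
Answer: 25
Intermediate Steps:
A(V) = 2*V**2 (A(V) = (V**2 + V**2) + 0 = 2*V**2 + 0 = 2*V**2)
25*(-7 + A(S)) = 25*(-7 + 2*(-2)**2) = 25*(-7 + 2*4) = 25*(-7 + 8) = 25*1 = 25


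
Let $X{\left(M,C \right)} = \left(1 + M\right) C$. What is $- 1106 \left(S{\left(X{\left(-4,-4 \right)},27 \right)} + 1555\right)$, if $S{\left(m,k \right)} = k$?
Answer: $-1749692$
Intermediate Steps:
$X{\left(M,C \right)} = C \left(1 + M\right)$
$- 1106 \left(S{\left(X{\left(-4,-4 \right)},27 \right)} + 1555\right) = - 1106 \left(27 + 1555\right) = \left(-1106\right) 1582 = -1749692$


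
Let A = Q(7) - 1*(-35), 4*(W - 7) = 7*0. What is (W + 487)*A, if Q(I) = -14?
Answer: 10374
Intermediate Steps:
W = 7 (W = 7 + (7*0)/4 = 7 + (¼)*0 = 7 + 0 = 7)
A = 21 (A = -14 - 1*(-35) = -14 + 35 = 21)
(W + 487)*A = (7 + 487)*21 = 494*21 = 10374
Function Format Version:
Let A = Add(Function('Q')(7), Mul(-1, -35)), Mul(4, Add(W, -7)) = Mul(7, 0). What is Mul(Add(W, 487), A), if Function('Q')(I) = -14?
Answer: 10374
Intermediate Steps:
W = 7 (W = Add(7, Mul(Rational(1, 4), Mul(7, 0))) = Add(7, Mul(Rational(1, 4), 0)) = Add(7, 0) = 7)
A = 21 (A = Add(-14, Mul(-1, -35)) = Add(-14, 35) = 21)
Mul(Add(W, 487), A) = Mul(Add(7, 487), 21) = Mul(494, 21) = 10374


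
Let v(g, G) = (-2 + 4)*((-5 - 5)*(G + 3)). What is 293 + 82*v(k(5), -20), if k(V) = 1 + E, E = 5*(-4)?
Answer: 28173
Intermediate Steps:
E = -20
k(V) = -19 (k(V) = 1 - 20 = -19)
v(g, G) = -60 - 20*G (v(g, G) = 2*(-10*(3 + G)) = 2*(-30 - 10*G) = -60 - 20*G)
293 + 82*v(k(5), -20) = 293 + 82*(-60 - 20*(-20)) = 293 + 82*(-60 + 400) = 293 + 82*340 = 293 + 27880 = 28173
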